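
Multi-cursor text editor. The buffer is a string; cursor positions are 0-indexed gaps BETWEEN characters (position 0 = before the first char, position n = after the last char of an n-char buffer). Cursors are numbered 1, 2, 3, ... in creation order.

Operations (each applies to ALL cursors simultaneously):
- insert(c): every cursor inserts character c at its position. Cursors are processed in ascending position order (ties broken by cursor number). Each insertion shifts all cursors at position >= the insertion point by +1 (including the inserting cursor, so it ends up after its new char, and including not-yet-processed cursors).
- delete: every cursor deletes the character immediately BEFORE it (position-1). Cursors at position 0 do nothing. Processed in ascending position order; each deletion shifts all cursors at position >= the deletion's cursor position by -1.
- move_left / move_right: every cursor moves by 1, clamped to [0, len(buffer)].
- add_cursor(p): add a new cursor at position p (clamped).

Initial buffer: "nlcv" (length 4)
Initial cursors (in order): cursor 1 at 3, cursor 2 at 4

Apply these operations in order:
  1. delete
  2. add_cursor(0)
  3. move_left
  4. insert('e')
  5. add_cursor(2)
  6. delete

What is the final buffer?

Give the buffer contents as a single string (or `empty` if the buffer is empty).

After op 1 (delete): buffer="nl" (len 2), cursors c1@2 c2@2, authorship ..
After op 2 (add_cursor(0)): buffer="nl" (len 2), cursors c3@0 c1@2 c2@2, authorship ..
After op 3 (move_left): buffer="nl" (len 2), cursors c3@0 c1@1 c2@1, authorship ..
After op 4 (insert('e')): buffer="eneel" (len 5), cursors c3@1 c1@4 c2@4, authorship 3.12.
After op 5 (add_cursor(2)): buffer="eneel" (len 5), cursors c3@1 c4@2 c1@4 c2@4, authorship 3.12.
After op 6 (delete): buffer="l" (len 1), cursors c1@0 c2@0 c3@0 c4@0, authorship .

Answer: l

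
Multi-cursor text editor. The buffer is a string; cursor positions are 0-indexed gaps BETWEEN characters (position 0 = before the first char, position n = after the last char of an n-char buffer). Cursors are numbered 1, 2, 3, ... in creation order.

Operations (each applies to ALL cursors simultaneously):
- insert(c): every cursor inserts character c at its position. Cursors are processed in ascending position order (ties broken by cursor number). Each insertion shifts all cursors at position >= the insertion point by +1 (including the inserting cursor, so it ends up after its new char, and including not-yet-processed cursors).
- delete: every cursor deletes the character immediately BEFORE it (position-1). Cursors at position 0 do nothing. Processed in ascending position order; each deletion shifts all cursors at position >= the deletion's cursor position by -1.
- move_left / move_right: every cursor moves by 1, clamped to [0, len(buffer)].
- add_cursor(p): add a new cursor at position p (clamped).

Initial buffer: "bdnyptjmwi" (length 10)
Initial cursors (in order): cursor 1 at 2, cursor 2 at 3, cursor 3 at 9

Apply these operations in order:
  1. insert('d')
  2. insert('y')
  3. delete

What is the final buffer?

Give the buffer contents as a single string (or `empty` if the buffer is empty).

Answer: bddndyptjmwdi

Derivation:
After op 1 (insert('d')): buffer="bddndyptjmwdi" (len 13), cursors c1@3 c2@5 c3@12, authorship ..1.2......3.
After op 2 (insert('y')): buffer="bddyndyyptjmwdyi" (len 16), cursors c1@4 c2@7 c3@15, authorship ..11.22......33.
After op 3 (delete): buffer="bddndyptjmwdi" (len 13), cursors c1@3 c2@5 c3@12, authorship ..1.2......3.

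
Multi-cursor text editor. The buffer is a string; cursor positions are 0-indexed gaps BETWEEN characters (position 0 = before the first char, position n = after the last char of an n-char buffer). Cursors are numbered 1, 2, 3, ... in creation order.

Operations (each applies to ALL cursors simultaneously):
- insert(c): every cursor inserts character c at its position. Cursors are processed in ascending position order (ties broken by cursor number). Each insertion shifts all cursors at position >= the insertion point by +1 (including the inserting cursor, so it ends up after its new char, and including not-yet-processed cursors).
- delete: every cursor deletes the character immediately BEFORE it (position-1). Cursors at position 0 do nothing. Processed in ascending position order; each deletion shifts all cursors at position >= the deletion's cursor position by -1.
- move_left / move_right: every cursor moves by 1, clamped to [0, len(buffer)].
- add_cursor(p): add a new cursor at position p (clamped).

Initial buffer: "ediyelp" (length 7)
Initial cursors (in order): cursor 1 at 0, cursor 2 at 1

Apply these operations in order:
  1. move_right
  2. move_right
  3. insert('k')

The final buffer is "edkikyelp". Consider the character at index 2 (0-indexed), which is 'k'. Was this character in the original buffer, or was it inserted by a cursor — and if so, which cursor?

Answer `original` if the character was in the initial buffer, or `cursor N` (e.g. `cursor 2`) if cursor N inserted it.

Answer: cursor 1

Derivation:
After op 1 (move_right): buffer="ediyelp" (len 7), cursors c1@1 c2@2, authorship .......
After op 2 (move_right): buffer="ediyelp" (len 7), cursors c1@2 c2@3, authorship .......
After op 3 (insert('k')): buffer="edkikyelp" (len 9), cursors c1@3 c2@5, authorship ..1.2....
Authorship (.=original, N=cursor N): . . 1 . 2 . . . .
Index 2: author = 1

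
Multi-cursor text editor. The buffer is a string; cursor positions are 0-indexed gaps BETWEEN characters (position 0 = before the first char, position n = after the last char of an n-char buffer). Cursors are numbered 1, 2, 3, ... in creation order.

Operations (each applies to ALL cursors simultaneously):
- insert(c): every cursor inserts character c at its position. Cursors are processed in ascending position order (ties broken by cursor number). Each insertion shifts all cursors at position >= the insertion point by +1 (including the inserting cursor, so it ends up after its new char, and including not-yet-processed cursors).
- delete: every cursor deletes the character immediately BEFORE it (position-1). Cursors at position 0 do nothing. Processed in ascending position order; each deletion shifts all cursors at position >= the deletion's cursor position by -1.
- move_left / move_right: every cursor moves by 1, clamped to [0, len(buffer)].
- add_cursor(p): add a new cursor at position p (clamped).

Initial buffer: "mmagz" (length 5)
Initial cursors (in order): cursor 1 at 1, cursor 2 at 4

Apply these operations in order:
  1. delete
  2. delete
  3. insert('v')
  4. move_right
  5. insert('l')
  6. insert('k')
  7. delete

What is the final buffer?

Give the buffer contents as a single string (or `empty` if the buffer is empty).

After op 1 (delete): buffer="maz" (len 3), cursors c1@0 c2@2, authorship ...
After op 2 (delete): buffer="mz" (len 2), cursors c1@0 c2@1, authorship ..
After op 3 (insert('v')): buffer="vmvz" (len 4), cursors c1@1 c2@3, authorship 1.2.
After op 4 (move_right): buffer="vmvz" (len 4), cursors c1@2 c2@4, authorship 1.2.
After op 5 (insert('l')): buffer="vmlvzl" (len 6), cursors c1@3 c2@6, authorship 1.12.2
After op 6 (insert('k')): buffer="vmlkvzlk" (len 8), cursors c1@4 c2@8, authorship 1.112.22
After op 7 (delete): buffer="vmlvzl" (len 6), cursors c1@3 c2@6, authorship 1.12.2

Answer: vmlvzl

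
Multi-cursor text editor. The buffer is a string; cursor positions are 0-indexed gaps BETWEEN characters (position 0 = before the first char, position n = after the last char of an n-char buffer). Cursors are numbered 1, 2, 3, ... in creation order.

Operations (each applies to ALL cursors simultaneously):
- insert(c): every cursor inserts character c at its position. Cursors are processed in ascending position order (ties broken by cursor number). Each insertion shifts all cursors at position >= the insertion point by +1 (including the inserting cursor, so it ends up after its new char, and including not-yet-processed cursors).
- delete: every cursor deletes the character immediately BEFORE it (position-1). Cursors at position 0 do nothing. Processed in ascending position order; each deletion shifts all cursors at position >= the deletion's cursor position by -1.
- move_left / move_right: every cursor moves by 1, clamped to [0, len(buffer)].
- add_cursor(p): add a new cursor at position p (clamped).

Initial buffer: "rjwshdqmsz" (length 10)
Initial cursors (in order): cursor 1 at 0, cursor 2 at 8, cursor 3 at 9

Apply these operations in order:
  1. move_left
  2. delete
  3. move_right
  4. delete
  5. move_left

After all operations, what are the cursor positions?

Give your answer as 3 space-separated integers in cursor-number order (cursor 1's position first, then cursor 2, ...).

Answer: 0 3 3

Derivation:
After op 1 (move_left): buffer="rjwshdqmsz" (len 10), cursors c1@0 c2@7 c3@8, authorship ..........
After op 2 (delete): buffer="rjwshdsz" (len 8), cursors c1@0 c2@6 c3@6, authorship ........
After op 3 (move_right): buffer="rjwshdsz" (len 8), cursors c1@1 c2@7 c3@7, authorship ........
After op 4 (delete): buffer="jwshz" (len 5), cursors c1@0 c2@4 c3@4, authorship .....
After op 5 (move_left): buffer="jwshz" (len 5), cursors c1@0 c2@3 c3@3, authorship .....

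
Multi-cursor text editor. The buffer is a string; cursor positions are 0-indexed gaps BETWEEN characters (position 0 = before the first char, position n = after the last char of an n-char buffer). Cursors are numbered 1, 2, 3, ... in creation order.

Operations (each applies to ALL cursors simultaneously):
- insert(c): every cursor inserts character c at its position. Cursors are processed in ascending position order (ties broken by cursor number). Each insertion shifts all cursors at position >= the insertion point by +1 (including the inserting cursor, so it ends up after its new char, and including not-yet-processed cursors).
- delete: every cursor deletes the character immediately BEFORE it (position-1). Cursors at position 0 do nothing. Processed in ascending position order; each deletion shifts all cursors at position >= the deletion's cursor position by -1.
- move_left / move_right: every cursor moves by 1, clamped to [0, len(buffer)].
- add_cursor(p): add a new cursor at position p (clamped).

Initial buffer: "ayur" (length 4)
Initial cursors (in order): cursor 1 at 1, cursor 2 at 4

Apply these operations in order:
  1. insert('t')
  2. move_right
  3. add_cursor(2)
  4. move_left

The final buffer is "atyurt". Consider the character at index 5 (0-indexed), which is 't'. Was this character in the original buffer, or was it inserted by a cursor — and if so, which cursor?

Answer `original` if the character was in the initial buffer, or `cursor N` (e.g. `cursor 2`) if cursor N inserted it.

Answer: cursor 2

Derivation:
After op 1 (insert('t')): buffer="atyurt" (len 6), cursors c1@2 c2@6, authorship .1...2
After op 2 (move_right): buffer="atyurt" (len 6), cursors c1@3 c2@6, authorship .1...2
After op 3 (add_cursor(2)): buffer="atyurt" (len 6), cursors c3@2 c1@3 c2@6, authorship .1...2
After op 4 (move_left): buffer="atyurt" (len 6), cursors c3@1 c1@2 c2@5, authorship .1...2
Authorship (.=original, N=cursor N): . 1 . . . 2
Index 5: author = 2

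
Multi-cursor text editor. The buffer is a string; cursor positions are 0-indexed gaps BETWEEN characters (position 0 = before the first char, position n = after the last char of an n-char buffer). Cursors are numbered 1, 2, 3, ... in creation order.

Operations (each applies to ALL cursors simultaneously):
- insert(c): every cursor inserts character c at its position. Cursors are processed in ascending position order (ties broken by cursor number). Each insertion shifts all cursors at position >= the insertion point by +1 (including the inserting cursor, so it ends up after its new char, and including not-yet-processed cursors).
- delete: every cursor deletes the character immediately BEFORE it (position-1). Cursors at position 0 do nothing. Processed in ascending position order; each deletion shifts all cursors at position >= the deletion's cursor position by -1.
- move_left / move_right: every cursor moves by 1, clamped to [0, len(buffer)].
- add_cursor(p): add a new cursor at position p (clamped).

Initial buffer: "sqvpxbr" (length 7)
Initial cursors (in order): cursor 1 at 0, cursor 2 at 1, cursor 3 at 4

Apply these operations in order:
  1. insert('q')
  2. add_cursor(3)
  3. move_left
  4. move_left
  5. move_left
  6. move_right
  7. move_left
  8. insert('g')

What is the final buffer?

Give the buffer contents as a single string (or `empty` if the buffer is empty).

Answer: gggqsqqgvpqxbr

Derivation:
After op 1 (insert('q')): buffer="qsqqvpqxbr" (len 10), cursors c1@1 c2@3 c3@7, authorship 1.2...3...
After op 2 (add_cursor(3)): buffer="qsqqvpqxbr" (len 10), cursors c1@1 c2@3 c4@3 c3@7, authorship 1.2...3...
After op 3 (move_left): buffer="qsqqvpqxbr" (len 10), cursors c1@0 c2@2 c4@2 c3@6, authorship 1.2...3...
After op 4 (move_left): buffer="qsqqvpqxbr" (len 10), cursors c1@0 c2@1 c4@1 c3@5, authorship 1.2...3...
After op 5 (move_left): buffer="qsqqvpqxbr" (len 10), cursors c1@0 c2@0 c4@0 c3@4, authorship 1.2...3...
After op 6 (move_right): buffer="qsqqvpqxbr" (len 10), cursors c1@1 c2@1 c4@1 c3@5, authorship 1.2...3...
After op 7 (move_left): buffer="qsqqvpqxbr" (len 10), cursors c1@0 c2@0 c4@0 c3@4, authorship 1.2...3...
After op 8 (insert('g')): buffer="gggqsqqgvpqxbr" (len 14), cursors c1@3 c2@3 c4@3 c3@8, authorship 1241.2.3..3...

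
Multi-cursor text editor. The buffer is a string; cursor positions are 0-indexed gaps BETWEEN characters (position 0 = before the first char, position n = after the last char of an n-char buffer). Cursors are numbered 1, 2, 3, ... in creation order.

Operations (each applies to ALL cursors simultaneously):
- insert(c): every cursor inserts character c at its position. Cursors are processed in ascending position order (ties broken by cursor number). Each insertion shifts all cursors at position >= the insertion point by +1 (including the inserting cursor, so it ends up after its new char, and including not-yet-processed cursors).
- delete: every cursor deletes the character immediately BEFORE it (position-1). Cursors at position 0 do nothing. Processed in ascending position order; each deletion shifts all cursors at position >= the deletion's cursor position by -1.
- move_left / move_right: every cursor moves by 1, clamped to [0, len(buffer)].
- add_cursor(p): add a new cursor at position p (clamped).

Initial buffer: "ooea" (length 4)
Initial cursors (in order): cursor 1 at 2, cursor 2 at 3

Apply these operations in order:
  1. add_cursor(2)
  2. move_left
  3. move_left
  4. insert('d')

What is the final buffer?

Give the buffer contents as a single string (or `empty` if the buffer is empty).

After op 1 (add_cursor(2)): buffer="ooea" (len 4), cursors c1@2 c3@2 c2@3, authorship ....
After op 2 (move_left): buffer="ooea" (len 4), cursors c1@1 c3@1 c2@2, authorship ....
After op 3 (move_left): buffer="ooea" (len 4), cursors c1@0 c3@0 c2@1, authorship ....
After op 4 (insert('d')): buffer="ddodoea" (len 7), cursors c1@2 c3@2 c2@4, authorship 13.2...

Answer: ddodoea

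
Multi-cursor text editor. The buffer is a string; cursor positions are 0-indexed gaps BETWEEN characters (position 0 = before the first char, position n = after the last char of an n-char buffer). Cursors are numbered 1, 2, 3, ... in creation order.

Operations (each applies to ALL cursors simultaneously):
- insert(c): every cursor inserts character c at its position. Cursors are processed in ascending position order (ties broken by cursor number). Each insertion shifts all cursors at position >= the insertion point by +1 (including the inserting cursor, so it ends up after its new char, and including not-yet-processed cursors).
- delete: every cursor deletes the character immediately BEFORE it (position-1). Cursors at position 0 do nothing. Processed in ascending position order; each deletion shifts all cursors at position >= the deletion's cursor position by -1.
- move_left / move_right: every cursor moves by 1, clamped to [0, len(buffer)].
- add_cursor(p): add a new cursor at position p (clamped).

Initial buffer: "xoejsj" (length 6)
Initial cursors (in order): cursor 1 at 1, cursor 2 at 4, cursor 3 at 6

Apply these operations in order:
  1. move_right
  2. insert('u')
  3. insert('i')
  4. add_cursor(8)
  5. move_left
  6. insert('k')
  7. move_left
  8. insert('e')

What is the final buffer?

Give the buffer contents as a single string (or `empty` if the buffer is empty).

Answer: xouekiejsekuekijueki

Derivation:
After op 1 (move_right): buffer="xoejsj" (len 6), cursors c1@2 c2@5 c3@6, authorship ......
After op 2 (insert('u')): buffer="xouejsuju" (len 9), cursors c1@3 c2@7 c3@9, authorship ..1...2.3
After op 3 (insert('i')): buffer="xouiejsuijui" (len 12), cursors c1@4 c2@9 c3@12, authorship ..11...22.33
After op 4 (add_cursor(8)): buffer="xouiejsuijui" (len 12), cursors c1@4 c4@8 c2@9 c3@12, authorship ..11...22.33
After op 5 (move_left): buffer="xouiejsuijui" (len 12), cursors c1@3 c4@7 c2@8 c3@11, authorship ..11...22.33
After op 6 (insert('k')): buffer="xoukiejskukijuki" (len 16), cursors c1@4 c4@9 c2@11 c3@15, authorship ..111...4222.333
After op 7 (move_left): buffer="xoukiejskukijuki" (len 16), cursors c1@3 c4@8 c2@10 c3@14, authorship ..111...4222.333
After op 8 (insert('e')): buffer="xouekiejsekuekijueki" (len 20), cursors c1@4 c4@10 c2@13 c3@18, authorship ..1111...442222.3333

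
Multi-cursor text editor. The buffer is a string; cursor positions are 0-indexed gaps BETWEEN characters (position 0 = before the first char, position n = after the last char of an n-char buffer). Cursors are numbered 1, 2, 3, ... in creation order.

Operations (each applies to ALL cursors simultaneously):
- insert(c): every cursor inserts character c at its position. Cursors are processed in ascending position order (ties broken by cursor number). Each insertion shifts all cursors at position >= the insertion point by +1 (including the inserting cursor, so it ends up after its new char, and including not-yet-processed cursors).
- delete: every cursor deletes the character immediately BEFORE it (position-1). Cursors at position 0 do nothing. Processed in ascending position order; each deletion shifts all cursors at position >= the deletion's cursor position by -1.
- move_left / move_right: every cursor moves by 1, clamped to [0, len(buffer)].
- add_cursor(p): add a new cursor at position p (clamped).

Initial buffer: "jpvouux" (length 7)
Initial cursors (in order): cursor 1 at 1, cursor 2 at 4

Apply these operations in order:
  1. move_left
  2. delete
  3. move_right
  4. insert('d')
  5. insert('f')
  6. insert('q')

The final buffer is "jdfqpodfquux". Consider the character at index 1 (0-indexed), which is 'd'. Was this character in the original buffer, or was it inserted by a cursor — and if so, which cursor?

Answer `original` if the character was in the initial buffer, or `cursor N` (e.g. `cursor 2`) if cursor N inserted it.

Answer: cursor 1

Derivation:
After op 1 (move_left): buffer="jpvouux" (len 7), cursors c1@0 c2@3, authorship .......
After op 2 (delete): buffer="jpouux" (len 6), cursors c1@0 c2@2, authorship ......
After op 3 (move_right): buffer="jpouux" (len 6), cursors c1@1 c2@3, authorship ......
After op 4 (insert('d')): buffer="jdpoduux" (len 8), cursors c1@2 c2@5, authorship .1..2...
After op 5 (insert('f')): buffer="jdfpodfuux" (len 10), cursors c1@3 c2@7, authorship .11..22...
After op 6 (insert('q')): buffer="jdfqpodfquux" (len 12), cursors c1@4 c2@9, authorship .111..222...
Authorship (.=original, N=cursor N): . 1 1 1 . . 2 2 2 . . .
Index 1: author = 1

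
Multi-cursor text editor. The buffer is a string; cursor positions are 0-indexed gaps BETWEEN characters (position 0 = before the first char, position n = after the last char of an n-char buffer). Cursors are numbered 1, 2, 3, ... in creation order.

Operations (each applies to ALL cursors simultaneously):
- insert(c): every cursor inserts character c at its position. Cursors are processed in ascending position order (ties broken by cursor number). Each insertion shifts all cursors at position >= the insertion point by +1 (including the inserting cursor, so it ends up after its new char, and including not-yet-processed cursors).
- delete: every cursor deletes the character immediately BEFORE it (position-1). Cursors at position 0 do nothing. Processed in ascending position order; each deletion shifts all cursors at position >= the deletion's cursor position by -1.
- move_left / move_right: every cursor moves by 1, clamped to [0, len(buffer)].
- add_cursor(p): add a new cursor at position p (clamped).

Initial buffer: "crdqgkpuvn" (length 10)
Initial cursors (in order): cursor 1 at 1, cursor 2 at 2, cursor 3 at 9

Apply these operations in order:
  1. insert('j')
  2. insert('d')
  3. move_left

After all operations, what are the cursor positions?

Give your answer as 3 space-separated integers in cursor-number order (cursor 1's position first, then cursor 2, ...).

After op 1 (insert('j')): buffer="cjrjdqgkpuvjn" (len 13), cursors c1@2 c2@4 c3@12, authorship .1.2.......3.
After op 2 (insert('d')): buffer="cjdrjddqgkpuvjdn" (len 16), cursors c1@3 c2@6 c3@15, authorship .11.22.......33.
After op 3 (move_left): buffer="cjdrjddqgkpuvjdn" (len 16), cursors c1@2 c2@5 c3@14, authorship .11.22.......33.

Answer: 2 5 14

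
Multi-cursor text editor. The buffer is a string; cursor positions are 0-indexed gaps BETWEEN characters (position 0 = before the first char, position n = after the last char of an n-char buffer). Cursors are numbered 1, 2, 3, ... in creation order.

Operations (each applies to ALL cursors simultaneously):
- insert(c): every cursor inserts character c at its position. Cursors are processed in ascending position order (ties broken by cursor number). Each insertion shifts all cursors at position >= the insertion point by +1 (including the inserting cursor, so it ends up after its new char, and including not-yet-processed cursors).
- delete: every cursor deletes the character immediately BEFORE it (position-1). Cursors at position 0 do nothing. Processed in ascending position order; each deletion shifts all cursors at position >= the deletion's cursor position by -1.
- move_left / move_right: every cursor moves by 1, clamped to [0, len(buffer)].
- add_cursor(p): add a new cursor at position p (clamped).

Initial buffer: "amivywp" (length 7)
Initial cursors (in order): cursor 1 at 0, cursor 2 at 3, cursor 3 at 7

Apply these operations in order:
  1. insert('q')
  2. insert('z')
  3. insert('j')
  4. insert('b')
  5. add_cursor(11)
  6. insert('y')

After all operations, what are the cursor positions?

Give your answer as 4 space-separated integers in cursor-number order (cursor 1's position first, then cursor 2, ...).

Answer: 5 14 23 14

Derivation:
After op 1 (insert('q')): buffer="qamiqvywpq" (len 10), cursors c1@1 c2@5 c3@10, authorship 1...2....3
After op 2 (insert('z')): buffer="qzamiqzvywpqz" (len 13), cursors c1@2 c2@7 c3@13, authorship 11...22....33
After op 3 (insert('j')): buffer="qzjamiqzjvywpqzj" (len 16), cursors c1@3 c2@9 c3@16, authorship 111...222....333
After op 4 (insert('b')): buffer="qzjbamiqzjbvywpqzjb" (len 19), cursors c1@4 c2@11 c3@19, authorship 1111...2222....3333
After op 5 (add_cursor(11)): buffer="qzjbamiqzjbvywpqzjb" (len 19), cursors c1@4 c2@11 c4@11 c3@19, authorship 1111...2222....3333
After op 6 (insert('y')): buffer="qzjbyamiqzjbyyvywpqzjby" (len 23), cursors c1@5 c2@14 c4@14 c3@23, authorship 11111...222224....33333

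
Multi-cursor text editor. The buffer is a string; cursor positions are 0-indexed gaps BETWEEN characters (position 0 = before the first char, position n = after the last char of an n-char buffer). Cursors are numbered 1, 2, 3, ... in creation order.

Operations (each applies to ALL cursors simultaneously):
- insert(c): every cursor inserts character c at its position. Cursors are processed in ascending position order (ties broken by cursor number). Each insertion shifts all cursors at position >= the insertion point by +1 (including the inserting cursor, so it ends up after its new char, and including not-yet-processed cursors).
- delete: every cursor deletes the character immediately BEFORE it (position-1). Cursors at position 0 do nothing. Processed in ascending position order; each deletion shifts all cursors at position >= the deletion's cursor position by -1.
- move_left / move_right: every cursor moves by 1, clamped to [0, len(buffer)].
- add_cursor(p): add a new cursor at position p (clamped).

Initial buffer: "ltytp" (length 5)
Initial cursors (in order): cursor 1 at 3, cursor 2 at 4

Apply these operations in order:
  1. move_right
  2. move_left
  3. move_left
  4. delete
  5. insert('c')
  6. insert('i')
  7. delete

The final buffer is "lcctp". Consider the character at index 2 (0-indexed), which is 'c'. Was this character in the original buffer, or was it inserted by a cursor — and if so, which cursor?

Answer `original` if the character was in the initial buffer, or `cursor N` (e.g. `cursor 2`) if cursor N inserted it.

Answer: cursor 2

Derivation:
After op 1 (move_right): buffer="ltytp" (len 5), cursors c1@4 c2@5, authorship .....
After op 2 (move_left): buffer="ltytp" (len 5), cursors c1@3 c2@4, authorship .....
After op 3 (move_left): buffer="ltytp" (len 5), cursors c1@2 c2@3, authorship .....
After op 4 (delete): buffer="ltp" (len 3), cursors c1@1 c2@1, authorship ...
After op 5 (insert('c')): buffer="lcctp" (len 5), cursors c1@3 c2@3, authorship .12..
After op 6 (insert('i')): buffer="lcciitp" (len 7), cursors c1@5 c2@5, authorship .1212..
After op 7 (delete): buffer="lcctp" (len 5), cursors c1@3 c2@3, authorship .12..
Authorship (.=original, N=cursor N): . 1 2 . .
Index 2: author = 2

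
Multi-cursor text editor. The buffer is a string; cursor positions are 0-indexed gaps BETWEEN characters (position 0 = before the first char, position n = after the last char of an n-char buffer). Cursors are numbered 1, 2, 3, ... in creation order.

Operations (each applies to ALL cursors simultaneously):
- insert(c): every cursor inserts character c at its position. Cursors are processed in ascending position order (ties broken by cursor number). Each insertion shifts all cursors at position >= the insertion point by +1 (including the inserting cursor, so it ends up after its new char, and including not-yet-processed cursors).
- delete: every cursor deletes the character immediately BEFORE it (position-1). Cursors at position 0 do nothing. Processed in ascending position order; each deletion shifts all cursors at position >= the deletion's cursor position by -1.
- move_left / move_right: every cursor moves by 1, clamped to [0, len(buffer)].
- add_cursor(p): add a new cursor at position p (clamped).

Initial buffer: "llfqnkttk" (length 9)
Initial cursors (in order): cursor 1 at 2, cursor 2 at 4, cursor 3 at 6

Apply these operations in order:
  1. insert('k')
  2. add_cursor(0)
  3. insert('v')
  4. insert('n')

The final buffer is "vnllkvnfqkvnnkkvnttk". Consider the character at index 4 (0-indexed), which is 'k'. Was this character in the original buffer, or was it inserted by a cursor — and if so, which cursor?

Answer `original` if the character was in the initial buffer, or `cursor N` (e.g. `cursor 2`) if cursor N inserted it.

Answer: cursor 1

Derivation:
After op 1 (insert('k')): buffer="llkfqknkkttk" (len 12), cursors c1@3 c2@6 c3@9, authorship ..1..2..3...
After op 2 (add_cursor(0)): buffer="llkfqknkkttk" (len 12), cursors c4@0 c1@3 c2@6 c3@9, authorship ..1..2..3...
After op 3 (insert('v')): buffer="vllkvfqkvnkkvttk" (len 16), cursors c4@1 c1@5 c2@9 c3@13, authorship 4..11..22..33...
After op 4 (insert('n')): buffer="vnllkvnfqkvnnkkvnttk" (len 20), cursors c4@2 c1@7 c2@12 c3@17, authorship 44..111..222..333...
Authorship (.=original, N=cursor N): 4 4 . . 1 1 1 . . 2 2 2 . . 3 3 3 . . .
Index 4: author = 1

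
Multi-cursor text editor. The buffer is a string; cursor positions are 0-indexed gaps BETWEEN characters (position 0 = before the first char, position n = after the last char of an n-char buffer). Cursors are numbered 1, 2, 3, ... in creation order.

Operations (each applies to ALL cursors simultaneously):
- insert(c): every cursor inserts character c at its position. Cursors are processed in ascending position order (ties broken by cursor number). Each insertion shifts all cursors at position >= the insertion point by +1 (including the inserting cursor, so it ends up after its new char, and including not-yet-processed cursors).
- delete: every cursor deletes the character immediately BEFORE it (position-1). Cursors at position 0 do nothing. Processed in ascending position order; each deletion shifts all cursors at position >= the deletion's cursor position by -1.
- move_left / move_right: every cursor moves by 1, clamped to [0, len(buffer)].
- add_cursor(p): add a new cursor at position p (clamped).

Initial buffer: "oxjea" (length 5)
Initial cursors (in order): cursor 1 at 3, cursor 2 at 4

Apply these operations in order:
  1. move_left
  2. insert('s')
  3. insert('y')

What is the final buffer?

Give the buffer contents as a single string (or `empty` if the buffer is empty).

After op 1 (move_left): buffer="oxjea" (len 5), cursors c1@2 c2@3, authorship .....
After op 2 (insert('s')): buffer="oxsjsea" (len 7), cursors c1@3 c2@5, authorship ..1.2..
After op 3 (insert('y')): buffer="oxsyjsyea" (len 9), cursors c1@4 c2@7, authorship ..11.22..

Answer: oxsyjsyea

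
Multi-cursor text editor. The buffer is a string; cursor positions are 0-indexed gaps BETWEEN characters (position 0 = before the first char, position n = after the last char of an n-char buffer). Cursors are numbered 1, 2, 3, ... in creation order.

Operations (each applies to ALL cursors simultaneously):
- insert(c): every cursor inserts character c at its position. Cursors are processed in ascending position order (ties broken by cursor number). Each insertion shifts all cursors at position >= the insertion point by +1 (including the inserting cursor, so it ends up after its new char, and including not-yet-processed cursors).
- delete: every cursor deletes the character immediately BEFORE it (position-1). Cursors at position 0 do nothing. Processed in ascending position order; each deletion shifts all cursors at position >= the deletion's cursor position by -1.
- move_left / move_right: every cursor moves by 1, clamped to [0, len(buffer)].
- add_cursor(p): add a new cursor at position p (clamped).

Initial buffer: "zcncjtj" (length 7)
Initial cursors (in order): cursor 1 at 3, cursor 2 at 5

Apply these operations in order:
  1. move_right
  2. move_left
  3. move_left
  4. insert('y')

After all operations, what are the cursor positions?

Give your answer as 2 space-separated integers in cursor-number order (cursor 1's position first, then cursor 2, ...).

After op 1 (move_right): buffer="zcncjtj" (len 7), cursors c1@4 c2@6, authorship .......
After op 2 (move_left): buffer="zcncjtj" (len 7), cursors c1@3 c2@5, authorship .......
After op 3 (move_left): buffer="zcncjtj" (len 7), cursors c1@2 c2@4, authorship .......
After op 4 (insert('y')): buffer="zcyncyjtj" (len 9), cursors c1@3 c2@6, authorship ..1..2...

Answer: 3 6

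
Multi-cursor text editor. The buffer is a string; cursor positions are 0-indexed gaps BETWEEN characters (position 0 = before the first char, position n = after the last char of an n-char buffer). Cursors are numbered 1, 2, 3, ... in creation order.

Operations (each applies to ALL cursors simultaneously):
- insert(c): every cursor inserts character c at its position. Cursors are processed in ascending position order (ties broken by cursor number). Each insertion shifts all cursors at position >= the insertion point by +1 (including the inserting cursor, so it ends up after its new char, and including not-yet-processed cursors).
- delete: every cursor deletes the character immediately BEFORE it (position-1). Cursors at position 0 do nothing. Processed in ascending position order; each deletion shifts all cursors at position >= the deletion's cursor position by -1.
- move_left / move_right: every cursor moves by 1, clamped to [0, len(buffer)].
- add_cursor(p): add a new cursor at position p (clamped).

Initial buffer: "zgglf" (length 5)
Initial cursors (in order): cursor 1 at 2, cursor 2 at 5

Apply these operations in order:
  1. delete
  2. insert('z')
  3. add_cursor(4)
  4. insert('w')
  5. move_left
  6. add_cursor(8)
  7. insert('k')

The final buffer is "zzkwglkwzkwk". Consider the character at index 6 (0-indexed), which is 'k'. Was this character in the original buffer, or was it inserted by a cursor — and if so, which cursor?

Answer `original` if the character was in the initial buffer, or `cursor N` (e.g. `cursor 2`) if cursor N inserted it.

Answer: cursor 3

Derivation:
After op 1 (delete): buffer="zgl" (len 3), cursors c1@1 c2@3, authorship ...
After op 2 (insert('z')): buffer="zzglz" (len 5), cursors c1@2 c2@5, authorship .1..2
After op 3 (add_cursor(4)): buffer="zzglz" (len 5), cursors c1@2 c3@4 c2@5, authorship .1..2
After op 4 (insert('w')): buffer="zzwglwzw" (len 8), cursors c1@3 c3@6 c2@8, authorship .11..322
After op 5 (move_left): buffer="zzwglwzw" (len 8), cursors c1@2 c3@5 c2@7, authorship .11..322
After op 6 (add_cursor(8)): buffer="zzwglwzw" (len 8), cursors c1@2 c3@5 c2@7 c4@8, authorship .11..322
After op 7 (insert('k')): buffer="zzkwglkwzkwk" (len 12), cursors c1@3 c3@7 c2@10 c4@12, authorship .111..332224
Authorship (.=original, N=cursor N): . 1 1 1 . . 3 3 2 2 2 4
Index 6: author = 3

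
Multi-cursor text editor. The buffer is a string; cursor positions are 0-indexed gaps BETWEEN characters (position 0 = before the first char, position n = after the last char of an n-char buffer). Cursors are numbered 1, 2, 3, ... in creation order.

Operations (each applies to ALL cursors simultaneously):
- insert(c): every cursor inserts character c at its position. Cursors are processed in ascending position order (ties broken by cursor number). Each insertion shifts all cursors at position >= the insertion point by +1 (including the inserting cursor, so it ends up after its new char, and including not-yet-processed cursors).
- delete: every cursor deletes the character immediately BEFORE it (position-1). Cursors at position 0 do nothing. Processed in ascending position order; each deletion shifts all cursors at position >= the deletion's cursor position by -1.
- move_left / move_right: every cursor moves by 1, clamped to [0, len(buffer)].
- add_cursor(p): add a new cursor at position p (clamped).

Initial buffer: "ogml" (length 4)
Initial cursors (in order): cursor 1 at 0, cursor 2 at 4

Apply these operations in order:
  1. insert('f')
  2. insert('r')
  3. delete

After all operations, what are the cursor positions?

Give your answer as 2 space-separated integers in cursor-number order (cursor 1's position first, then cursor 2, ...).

After op 1 (insert('f')): buffer="fogmlf" (len 6), cursors c1@1 c2@6, authorship 1....2
After op 2 (insert('r')): buffer="frogmlfr" (len 8), cursors c1@2 c2@8, authorship 11....22
After op 3 (delete): buffer="fogmlf" (len 6), cursors c1@1 c2@6, authorship 1....2

Answer: 1 6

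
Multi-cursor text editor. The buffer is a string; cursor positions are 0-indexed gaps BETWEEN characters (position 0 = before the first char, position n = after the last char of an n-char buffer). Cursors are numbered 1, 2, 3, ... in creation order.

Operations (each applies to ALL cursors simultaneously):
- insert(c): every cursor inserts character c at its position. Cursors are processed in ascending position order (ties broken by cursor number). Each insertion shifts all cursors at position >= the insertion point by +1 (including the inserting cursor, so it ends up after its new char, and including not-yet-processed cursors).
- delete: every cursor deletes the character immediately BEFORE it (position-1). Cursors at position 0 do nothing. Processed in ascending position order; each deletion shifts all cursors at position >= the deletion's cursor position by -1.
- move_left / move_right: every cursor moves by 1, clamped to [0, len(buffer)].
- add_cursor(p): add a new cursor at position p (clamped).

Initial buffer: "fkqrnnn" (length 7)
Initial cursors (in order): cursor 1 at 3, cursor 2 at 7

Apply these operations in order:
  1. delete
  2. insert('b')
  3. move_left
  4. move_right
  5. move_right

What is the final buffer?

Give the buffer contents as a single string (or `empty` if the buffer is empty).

Answer: fkbrnnb

Derivation:
After op 1 (delete): buffer="fkrnn" (len 5), cursors c1@2 c2@5, authorship .....
After op 2 (insert('b')): buffer="fkbrnnb" (len 7), cursors c1@3 c2@7, authorship ..1...2
After op 3 (move_left): buffer="fkbrnnb" (len 7), cursors c1@2 c2@6, authorship ..1...2
After op 4 (move_right): buffer="fkbrnnb" (len 7), cursors c1@3 c2@7, authorship ..1...2
After op 5 (move_right): buffer="fkbrnnb" (len 7), cursors c1@4 c2@7, authorship ..1...2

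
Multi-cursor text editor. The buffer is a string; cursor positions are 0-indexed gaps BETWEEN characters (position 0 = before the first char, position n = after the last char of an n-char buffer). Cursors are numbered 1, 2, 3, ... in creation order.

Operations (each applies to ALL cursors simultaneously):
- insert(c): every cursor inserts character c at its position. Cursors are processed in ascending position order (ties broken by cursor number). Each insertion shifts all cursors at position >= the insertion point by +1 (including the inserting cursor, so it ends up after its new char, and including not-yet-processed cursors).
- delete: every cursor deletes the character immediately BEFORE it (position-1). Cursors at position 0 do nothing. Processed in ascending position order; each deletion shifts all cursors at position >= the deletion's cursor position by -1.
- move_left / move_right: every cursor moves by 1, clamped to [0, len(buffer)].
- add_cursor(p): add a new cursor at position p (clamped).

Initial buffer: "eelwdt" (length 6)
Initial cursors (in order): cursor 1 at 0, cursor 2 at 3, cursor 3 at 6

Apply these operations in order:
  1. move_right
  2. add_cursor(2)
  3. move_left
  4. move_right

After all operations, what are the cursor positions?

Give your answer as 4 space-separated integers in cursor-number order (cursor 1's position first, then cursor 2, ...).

Answer: 1 4 6 2

Derivation:
After op 1 (move_right): buffer="eelwdt" (len 6), cursors c1@1 c2@4 c3@6, authorship ......
After op 2 (add_cursor(2)): buffer="eelwdt" (len 6), cursors c1@1 c4@2 c2@4 c3@6, authorship ......
After op 3 (move_left): buffer="eelwdt" (len 6), cursors c1@0 c4@1 c2@3 c3@5, authorship ......
After op 4 (move_right): buffer="eelwdt" (len 6), cursors c1@1 c4@2 c2@4 c3@6, authorship ......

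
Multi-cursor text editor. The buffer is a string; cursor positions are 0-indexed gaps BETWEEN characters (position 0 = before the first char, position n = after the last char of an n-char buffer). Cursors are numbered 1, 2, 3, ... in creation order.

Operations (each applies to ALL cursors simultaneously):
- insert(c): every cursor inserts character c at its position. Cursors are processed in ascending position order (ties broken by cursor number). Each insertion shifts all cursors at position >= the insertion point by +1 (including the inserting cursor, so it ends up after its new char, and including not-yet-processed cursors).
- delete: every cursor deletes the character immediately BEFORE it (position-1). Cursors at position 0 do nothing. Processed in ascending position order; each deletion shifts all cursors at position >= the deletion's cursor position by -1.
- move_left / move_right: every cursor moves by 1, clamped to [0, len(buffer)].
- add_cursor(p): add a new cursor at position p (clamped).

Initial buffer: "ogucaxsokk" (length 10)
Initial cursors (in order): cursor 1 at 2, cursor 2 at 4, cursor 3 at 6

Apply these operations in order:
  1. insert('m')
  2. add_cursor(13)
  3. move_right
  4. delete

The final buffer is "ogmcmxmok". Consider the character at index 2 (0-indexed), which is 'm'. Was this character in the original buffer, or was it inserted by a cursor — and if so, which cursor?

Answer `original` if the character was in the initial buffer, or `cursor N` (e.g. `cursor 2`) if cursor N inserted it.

Answer: cursor 1

Derivation:
After op 1 (insert('m')): buffer="ogmucmaxmsokk" (len 13), cursors c1@3 c2@6 c3@9, authorship ..1..2..3....
After op 2 (add_cursor(13)): buffer="ogmucmaxmsokk" (len 13), cursors c1@3 c2@6 c3@9 c4@13, authorship ..1..2..3....
After op 3 (move_right): buffer="ogmucmaxmsokk" (len 13), cursors c1@4 c2@7 c3@10 c4@13, authorship ..1..2..3....
After op 4 (delete): buffer="ogmcmxmok" (len 9), cursors c1@3 c2@5 c3@7 c4@9, authorship ..1.2.3..
Authorship (.=original, N=cursor N): . . 1 . 2 . 3 . .
Index 2: author = 1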